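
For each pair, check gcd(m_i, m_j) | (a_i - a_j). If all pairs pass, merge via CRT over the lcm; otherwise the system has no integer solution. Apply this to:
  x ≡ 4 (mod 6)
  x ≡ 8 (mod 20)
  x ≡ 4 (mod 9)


Moduli 6, 20, 9 are not pairwise coprime, so CRT works modulo lcm(m_i) when all pairwise compatibility conditions hold.
Pairwise compatibility: gcd(m_i, m_j) must divide a_i - a_j for every pair.
Merge one congruence at a time:
  Start: x ≡ 4 (mod 6).
  Combine with x ≡ 8 (mod 20): gcd(6, 20) = 2; 8 - 4 = 4, which IS divisible by 2, so compatible.
    Write x = 4 + 6·t and substitute into x ≡ 8 (mod 20): 6·t ≡ 8 − 4 = 4 (mod 20).
    Divide the congruence (and modulus) by g = 2: 3·t ≡ 2 (mod 10).
    The inverse of 3 mod 10 is 7 (since 3·7 = 21 = 2·10 + 1), so t ≡ 7·2 = 14 ≡ 4 (mod 10).
    Then x = 4 + 6·4 = 28, valid modulo lcm(6, 20) = 60: x ≡ 28 (mod 60).
  Combine with x ≡ 4 (mod 9): gcd(60, 9) = 3; 4 - 28 = -24, which IS divisible by 3, so compatible.
    Write x = 28 + 60·t and substitute into x ≡ 4 (mod 9): 60·t ≡ 4 − 28 = -24 (mod 9).
    Divide the congruence (and modulus) by g = 3: 20·t ≡ -8 (mod 3).
    Reduce coefficients mod 3: 2·t ≡ 1 (mod 3).
    The inverse of 2 mod 3 is 2 (since 2·2 = 4 = 1·3 + 1), so t ≡ 2·1 = 2 ≡ 2 (mod 3).
    Then x = 28 + 60·2 = 148, valid modulo lcm(60, 9) = 180: x ≡ 148 (mod 180).
Verify: 148 mod 6 = 4, 148 mod 20 = 8, 148 mod 9 = 4.

x ≡ 148 (mod 180).


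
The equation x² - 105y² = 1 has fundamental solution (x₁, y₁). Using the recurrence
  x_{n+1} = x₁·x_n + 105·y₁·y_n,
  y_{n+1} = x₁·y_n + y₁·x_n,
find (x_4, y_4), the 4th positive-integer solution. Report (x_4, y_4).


Step 1: Find the fundamental solution (x₁, y₁) of x² - 105y² = 1.
  Expand √105 as a continued fraction. a₀ = ⌊√105⌋ = 10; iterate m_{k+1} = d_k·a_k − m_k, d_{k+1} = (105 − m_{k+1}²)/d_k, a_{k+1} = ⌊(a₀ + m_{k+1})/d_{k+1}⌋ (starting m₀ = 0, d₀ = 1), with convergents p_k = a_k·p_{k-1} + p_{k-2}, q_k = a_k·q_{k-1} + q_{k-2} (p₋₁ = 1, q₋₁ = 0):
  k = 0: a₀ = 10; p₀/q₀ = 10/1; p₀² − 105·q₀² = 100 − 105 = -5.
  k = 1: m = 10, d = 5, a = ⌊(10 + 10)/5⌋ = 4; p/q = (4·10 + 1)/(4·1 + 0) = 41/4; p² − 105·q² = 1681 − 1680 = 1.
  The first convergent with p² − 105·q² = 1 gives the fundamental solution (x₁, y₁) = (41, 4).
Step 2: Apply the recurrence (x_{n+1}, y_{n+1}) = (x₁x_n + 105y₁y_n, x₁y_n + y₁x_n) repeatedly.
  From (x_1, y_1) = (41, 4): x_2 = 41·41 + 105·4·4 = 3361; y_2 = 41·4 + 4·41 = 328.
  From (x_2, y_2) = (3361, 328): x_3 = 41·3361 + 105·4·328 = 275561; y_3 = 41·328 + 4·3361 = 26892.
  From (x_3, y_3) = (275561, 26892): x_4 = 41·275561 + 105·4·26892 = 22592641; y_4 = 41·26892 + 4·275561 = 2204816.
Step 3: Verify x_4² - 105·y_4² = 510427427354881 - 510427427354880 = 1 (should be 1). ✓

(x_1, y_1) = (41, 4); (x_4, y_4) = (22592641, 2204816).


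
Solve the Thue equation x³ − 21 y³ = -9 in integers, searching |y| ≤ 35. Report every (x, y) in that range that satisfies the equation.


The equation is x³ - 21y³ = -9. For fixed y, x³ = 21·y³ − 9, so a solution requires the RHS to be a perfect cube.
Strategy: iterate y from -35 to 35, compute RHS = 21·y³ − 9, and check whether it is a (positive or negative) perfect cube.
Check small values of y:
  y = 0: RHS = -9 is not a perfect cube.
  y = 1: RHS = 12 is not a perfect cube.
  y = -1: RHS = -30 is not a perfect cube.
  y = 2: RHS = 159 is not a perfect cube.
  y = -2: RHS = -177 is not a perfect cube.
  y = 3: RHS = 558 is not a perfect cube.
  y = -3: RHS = -576 is not a perfect cube.
Continuing the search up to |y| = 35 finds no solutions either.
No (x, y) in the scanned range satisfies the equation.

No integer solutions with |y| ≤ 35.


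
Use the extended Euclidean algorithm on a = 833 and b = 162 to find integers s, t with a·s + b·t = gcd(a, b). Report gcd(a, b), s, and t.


Euclidean algorithm on (833, 162) — divide until remainder is 0:
  833 = 5 · 162 + 23
  162 = 7 · 23 + 1
  23 = 23 · 1 + 0
gcd(833, 162) = 1.
Track Bezout coefficients alongside the remainders: start with r₀ = 833 = a·1 + b·0 (s = 1, t = 0) and r₁ = 162 = a·0 + b·1 (s = 0, t = 1); each new remainder r_{k+1} = r_{k-1} − q_k·r_k inherits s_{k+1} = s_{k-1} − q_k·s_k, t_{k+1} = t_{k-1} − q_k·t_k, so r_k = a·s_k + b·t_k at every step:
  q = 5: r = 23, s = 1 − 5·0 = 1, t = 0 − 5·1 = -5  (check: 833·1 + 162·(-5) = 23)
  q = 7: r = 1, s = 0 − 7·1 = -7, t = 1 − 7·(-5) = 36  (check: 833·(-7) + 162·36 = 1)
The row with r = 1 (the gcd) gives the Bezout coefficients s = -7, t = 36.
Result: 833 · (-7) + 162 · (36) = 1.

gcd(833, 162) = 1; s = -7, t = 36 (check: 833·(-7) + 162·36 = 1).


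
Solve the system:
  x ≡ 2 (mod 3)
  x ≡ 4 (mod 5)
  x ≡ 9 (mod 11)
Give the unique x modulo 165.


Moduli 3, 5, 11 are pairwise coprime; by CRT there is a unique solution modulo M = 3 · 5 · 11 = 165.
Solve pairwise, accumulating the modulus:
  Start with x ≡ 2 (mod 3).
  Combine with x ≡ 4 (mod 5): since gcd(3, 5) = 1, we get a unique residue mod 15.
    Write x = 2 + 3·t and substitute into x ≡ 4 (mod 5): 3·t ≡ 4 − 2 = 2 (mod 5).
    The inverse of 3 mod 5 is 2 (since 3·2 = 6 = 1·5 + 1), so t ≡ 2·2 = 4 ≡ 4 (mod 5).
    Then x = 2 + 3·4 = 14, valid modulo lcm(3, 5) = 15: x ≡ 14 (mod 15).
  Combine with x ≡ 9 (mod 11): since gcd(15, 11) = 1, we get a unique residue mod 165.
    Write x = 14 + 15·t and substitute into x ≡ 9 (mod 11): 15·t ≡ 9 − 14 = -5 (mod 11).
    Reduce coefficients mod 11: 4·t ≡ 6 (mod 11).
    The inverse of 4 mod 11 is 3 (since 4·3 = 12 = 1·11 + 1), so t ≡ 3·6 = 18 ≡ 7 (mod 11).
    Then x = 14 + 15·7 = 119, valid modulo lcm(15, 11) = 165: x ≡ 119 (mod 165).
Verify: 119 mod 3 = 2 ✓, 119 mod 5 = 4 ✓, 119 mod 11 = 9 ✓.

x ≡ 119 (mod 165).


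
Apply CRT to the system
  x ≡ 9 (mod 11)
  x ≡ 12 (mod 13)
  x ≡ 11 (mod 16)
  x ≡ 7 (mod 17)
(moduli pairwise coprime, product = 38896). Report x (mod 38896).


Product of moduli M = 11 · 13 · 16 · 17 = 38896.
Merge one congruence at a time:
  Start: x ≡ 9 (mod 11).
  Combine with x ≡ 12 (mod 13); new modulus lcm = 143.
    Write x = 9 + 11·t and substitute into x ≡ 12 (mod 13): 11·t ≡ 12 − 9 = 3 (mod 13).
    The inverse of 11 mod 13 is 6 (since 11·6 = 66 = 5·13 + 1), so t ≡ 6·3 = 18 ≡ 5 (mod 13).
    Then x = 9 + 11·5 = 64, valid modulo lcm(11, 13) = 143: x ≡ 64 (mod 143).
  Combine with x ≡ 11 (mod 16); new modulus lcm = 2288.
    Write x = 64 + 143·t and substitute into x ≡ 11 (mod 16): 143·t ≡ 11 − 64 = -53 (mod 16).
    Reduce coefficients mod 16: 15·t ≡ 11 (mod 16).
    The inverse of 15 mod 16 is 15 (since 15·15 = 225 = 14·16 + 1), so t ≡ 15·11 = 165 ≡ 5 (mod 16).
    Then x = 64 + 143·5 = 779, valid modulo lcm(143, 16) = 2288: x ≡ 779 (mod 2288).
  Combine with x ≡ 7 (mod 17); new modulus lcm = 38896.
    Write x = 779 + 2288·t and substitute into x ≡ 7 (mod 17): 2288·t ≡ 7 − 779 = -772 (mod 17).
    Reduce coefficients mod 17: 10·t ≡ 10 (mod 17).
    The inverse of 10 mod 17 is 12 (since 10·12 = 120 = 7·17 + 1), so t ≡ 12·10 = 120 ≡ 1 (mod 17).
    Then x = 779 + 2288·1 = 3067, valid modulo lcm(2288, 17) = 38896: x ≡ 3067 (mod 38896).
Verify against each original: 3067 mod 11 = 9, 3067 mod 13 = 12, 3067 mod 16 = 11, 3067 mod 17 = 7.

x ≡ 3067 (mod 38896).


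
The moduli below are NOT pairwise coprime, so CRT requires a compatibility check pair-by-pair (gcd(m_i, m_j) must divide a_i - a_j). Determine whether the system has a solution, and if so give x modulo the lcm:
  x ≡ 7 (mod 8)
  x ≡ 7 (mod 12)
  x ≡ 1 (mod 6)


Moduli 8, 12, 6 are not pairwise coprime, so CRT works modulo lcm(m_i) when all pairwise compatibility conditions hold.
Pairwise compatibility: gcd(m_i, m_j) must divide a_i - a_j for every pair.
Merge one congruence at a time:
  Start: x ≡ 7 (mod 8).
  Combine with x ≡ 7 (mod 12): gcd(8, 12) = 4; 7 - 7 = 0, which IS divisible by 4, so compatible.
    Write x = 7 + 8·t and substitute into x ≡ 7 (mod 12): 8·t ≡ 7 − 7 = 0 (mod 12).
    Divide the congruence (and modulus) by g = 4: 2·t ≡ 0 (mod 3).
    The inverse of 2 mod 3 is 2 (since 2·2 = 4 = 1·3 + 1), so t ≡ 2·0 = 0 ≡ 0 (mod 3).
    Then x = 7 + 8·0 = 7, valid modulo lcm(8, 12) = 24: x ≡ 7 (mod 24).
  Combine with x ≡ 1 (mod 6): gcd(24, 6) = 6; 1 - 7 = -6, which IS divisible by 6, so compatible.
    Write x = 7 + 24·t and substitute into x ≡ 1 (mod 6): 24·t ≡ 1 − 7 = -6 (mod 6).
    Divide the congruence (and modulus) by g = 6: 4·t ≡ -1 (mod 1).
    Modulo 1 every t works; take t = 0.
    Then x = 7 + 24·0 = 7, valid modulo lcm(24, 6) = 24: x ≡ 7 (mod 24).
Verify: 7 mod 8 = 7, 7 mod 12 = 7, 7 mod 6 = 1.

x ≡ 7 (mod 24).


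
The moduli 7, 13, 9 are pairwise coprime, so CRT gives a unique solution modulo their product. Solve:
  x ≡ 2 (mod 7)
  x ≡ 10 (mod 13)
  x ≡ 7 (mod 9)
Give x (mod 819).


Moduli 7, 13, 9 are pairwise coprime; by CRT there is a unique solution modulo M = 7 · 13 · 9 = 819.
Solve pairwise, accumulating the modulus:
  Start with x ≡ 2 (mod 7).
  Combine with x ≡ 10 (mod 13): since gcd(7, 13) = 1, we get a unique residue mod 91.
    Write x = 2 + 7·t and substitute into x ≡ 10 (mod 13): 7·t ≡ 10 − 2 = 8 (mod 13).
    The inverse of 7 mod 13 is 2 (since 7·2 = 14 = 1·13 + 1), so t ≡ 2·8 = 16 ≡ 3 (mod 13).
    Then x = 2 + 7·3 = 23, valid modulo lcm(7, 13) = 91: x ≡ 23 (mod 91).
  Combine with x ≡ 7 (mod 9): since gcd(91, 9) = 1, we get a unique residue mod 819.
    Write x = 23 + 91·t and substitute into x ≡ 7 (mod 9): 91·t ≡ 7 − 23 = -16 (mod 9).
    Reduce coefficients mod 9: 1·t ≡ 2 (mod 9).
    So t ≡ 2 (mod 9).
    Then x = 23 + 91·2 = 205, valid modulo lcm(91, 9) = 819: x ≡ 205 (mod 819).
Verify: 205 mod 7 = 2 ✓, 205 mod 13 = 10 ✓, 205 mod 9 = 7 ✓.

x ≡ 205 (mod 819).


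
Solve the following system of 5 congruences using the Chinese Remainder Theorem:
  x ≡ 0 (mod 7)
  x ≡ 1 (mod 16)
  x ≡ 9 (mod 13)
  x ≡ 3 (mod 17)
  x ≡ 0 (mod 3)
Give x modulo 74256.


Product of moduli M = 7 · 16 · 13 · 17 · 3 = 74256.
Merge one congruence at a time:
  Start: x ≡ 0 (mod 7).
  Combine with x ≡ 1 (mod 16); new modulus lcm = 112.
    Write x = 0 + 7·t and substitute into x ≡ 1 (mod 16): 7·t ≡ 1 − 0 = 1 (mod 16).
    The inverse of 7 mod 16 is 7 (since 7·7 = 49 = 3·16 + 1), so t ≡ 7·1 = 7 ≡ 7 (mod 16).
    Then x = 0 + 7·7 = 49, valid modulo lcm(7, 16) = 112: x ≡ 49 (mod 112).
  Combine with x ≡ 9 (mod 13); new modulus lcm = 1456.
    Write x = 49 + 112·t and substitute into x ≡ 9 (mod 13): 112·t ≡ 9 − 49 = -40 (mod 13).
    Reduce coefficients mod 13: 8·t ≡ 12 (mod 13).
    The inverse of 8 mod 13 is 5 (since 8·5 = 40 = 3·13 + 1), so t ≡ 5·12 = 60 ≡ 8 (mod 13).
    Then x = 49 + 112·8 = 945, valid modulo lcm(112, 13) = 1456: x ≡ 945 (mod 1456).
  Combine with x ≡ 3 (mod 17); new modulus lcm = 24752.
    Write x = 945 + 1456·t and substitute into x ≡ 3 (mod 17): 1456·t ≡ 3 − 945 = -942 (mod 17).
    Reduce coefficients mod 17: 11·t ≡ 10 (mod 17).
    The inverse of 11 mod 17 is 14 (since 11·14 = 154 = 9·17 + 1), so t ≡ 14·10 = 140 ≡ 4 (mod 17).
    Then x = 945 + 1456·4 = 6769, valid modulo lcm(1456, 17) = 24752: x ≡ 6769 (mod 24752).
  Combine with x ≡ 0 (mod 3); new modulus lcm = 74256.
    Write x = 6769 + 24752·t and substitute into x ≡ 0 (mod 3): 24752·t ≡ 0 − 6769 = -6769 (mod 3).
    Reduce coefficients mod 3: 2·t ≡ 2 (mod 3).
    The inverse of 2 mod 3 is 2 (since 2·2 = 4 = 1·3 + 1), so t ≡ 2·2 = 4 ≡ 1 (mod 3).
    Then x = 6769 + 24752·1 = 31521, valid modulo lcm(24752, 3) = 74256: x ≡ 31521 (mod 74256).
Verify against each original: 31521 mod 7 = 0, 31521 mod 16 = 1, 31521 mod 13 = 9, 31521 mod 17 = 3, 31521 mod 3 = 0.

x ≡ 31521 (mod 74256).


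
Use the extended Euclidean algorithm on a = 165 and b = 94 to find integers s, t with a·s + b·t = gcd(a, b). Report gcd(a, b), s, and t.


Euclidean algorithm on (165, 94) — divide until remainder is 0:
  165 = 1 · 94 + 71
  94 = 1 · 71 + 23
  71 = 3 · 23 + 2
  23 = 11 · 2 + 1
  2 = 2 · 1 + 0
gcd(165, 94) = 1.
Track Bezout coefficients alongside the remainders: start with r₀ = 165 = a·1 + b·0 (s = 1, t = 0) and r₁ = 94 = a·0 + b·1 (s = 0, t = 1); each new remainder r_{k+1} = r_{k-1} − q_k·r_k inherits s_{k+1} = s_{k-1} − q_k·s_k, t_{k+1} = t_{k-1} − q_k·t_k, so r_k = a·s_k + b·t_k at every step:
  q = 1: r = 71, s = 1 − 1·0 = 1, t = 0 − 1·1 = -1  (check: 165·1 + 94·(-1) = 71)
  q = 1: r = 23, s = 0 − 1·1 = -1, t = 1 − 1·(-1) = 2  (check: 165·(-1) + 94·2 = 23)
  q = 3: r = 2, s = 1 − 3·(-1) = 4, t = -1 − 3·2 = -7  (check: 165·4 + 94·(-7) = 2)
  q = 11: r = 1, s = -1 − 11·4 = -45, t = 2 − 11·(-7) = 79  (check: 165·(-45) + 94·79 = 1)
The row with r = 1 (the gcd) gives the Bezout coefficients s = -45, t = 79.
Result: 165 · (-45) + 94 · (79) = 1.

gcd(165, 94) = 1; s = -45, t = 79 (check: 165·(-45) + 94·79 = 1).


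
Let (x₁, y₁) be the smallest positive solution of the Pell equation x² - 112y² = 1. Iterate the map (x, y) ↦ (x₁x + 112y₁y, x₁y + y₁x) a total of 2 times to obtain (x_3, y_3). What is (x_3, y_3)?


Step 1: Find the fundamental solution (x₁, y₁) of x² - 112y² = 1.
  Expand √112 as a continued fraction. a₀ = ⌊√112⌋ = 10; iterate m_{k+1} = d_k·a_k − m_k, d_{k+1} = (112 − m_{k+1}²)/d_k, a_{k+1} = ⌊(a₀ + m_{k+1})/d_{k+1}⌋ (starting m₀ = 0, d₀ = 1), with convergents p_k = a_k·p_{k-1} + p_{k-2}, q_k = a_k·q_{k-1} + q_{k-2} (p₋₁ = 1, q₋₁ = 0):
  k = 0: a₀ = 10; p₀/q₀ = 10/1; p₀² − 112·q₀² = 100 − 112 = -12.
  k = 1: m = 10, d = 12, a = ⌊(10 + 10)/12⌋ = 1; p/q = (1·10 + 1)/(1·1 + 0) = 11/1; p² − 112·q² = 121 − 112 = 9.
  k = 2: m = 2, d = 9, a = ⌊(10 + 2)/9⌋ = 1; p/q = (1·11 + 10)/(1·1 + 1) = 21/2; p² − 112·q² = 441 − 448 = -7.
  k = 3: m = 7, d = 7, a = ⌊(10 + 7)/7⌋ = 2; p/q = (2·21 + 11)/(2·2 + 1) = 53/5; p² − 112·q² = 2809 − 2800 = 9.
  k = 4: m = 7, d = 9, a = ⌊(10 + 7)/9⌋ = 1; p/q = (1·53 + 21)/(1·5 + 2) = 74/7; p² − 112·q² = 5476 − 5488 = -12.
  k = 5: m = 2, d = 12, a = ⌊(10 + 2)/12⌋ = 1; p/q = (1·74 + 53)/(1·7 + 5) = 127/12; p² − 112·q² = 16129 − 16128 = 1.
  The first convergent with p² − 112·q² = 1 gives the fundamental solution (x₁, y₁) = (127, 12).
Step 2: Apply the recurrence (x_{n+1}, y_{n+1}) = (x₁x_n + 112y₁y_n, x₁y_n + y₁x_n) repeatedly.
  From (x_1, y_1) = (127, 12): x_2 = 127·127 + 112·12·12 = 32257; y_2 = 127·12 + 12·127 = 3048.
  From (x_2, y_2) = (32257, 3048): x_3 = 127·32257 + 112·12·3048 = 8193151; y_3 = 127·3048 + 12·32257 = 774180.
Step 3: Verify x_3² - 112·y_3² = 67127723308801 - 67127723308800 = 1 (should be 1). ✓

(x_1, y_1) = (127, 12); (x_3, y_3) = (8193151, 774180).


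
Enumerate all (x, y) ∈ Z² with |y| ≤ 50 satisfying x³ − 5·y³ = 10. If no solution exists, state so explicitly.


The equation is x³ - 5y³ = 10. For fixed y, x³ = 5·y³ + 10, so a solution requires the RHS to be a perfect cube.
Strategy: iterate y from -50 to 50, compute RHS = 5·y³ + 10, and check whether it is a (positive or negative) perfect cube.
Check small values of y:
  y = 0: RHS = 10 is not a perfect cube.
  y = 1: RHS = 15 is not a perfect cube.
  y = -1: RHS = 5 is not a perfect cube.
  y = 2: RHS = 50 is not a perfect cube.
  y = -2: RHS = -30 is not a perfect cube.
  y = 3: RHS = 145 is not a perfect cube.
  y = -3: RHS = -125 = (-5)³ ⇒ x = -5 works.
Continuing the search up to |y| = 50 finds no further solutions beyond those listed.
Collected solutions: (-5, -3).

Solutions (with |y| ≤ 50): (-5, -3).


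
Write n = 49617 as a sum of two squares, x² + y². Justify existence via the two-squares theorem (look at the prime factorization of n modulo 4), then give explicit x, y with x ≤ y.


Step 1: Factor n = 49617 = 3^2 · 37 · 149.
Step 2: Check the mod-4 condition on each prime factor: 3 ≡ 3 (mod 4), exponent 2 (must be even); 37 ≡ 1 (mod 4), exponent 1; 149 ≡ 1 (mod 4), exponent 1.
All primes ≡ 3 (mod 4) appear to even exponent (or don't appear), so by the two-squares theorem n IS expressible as a sum of two squares.
Step 3: Build a representation. Group n = k² · m with k = 3 and m = 37 · 149 = 5513 (a product of primes ≡ 1 (mod 4)); a representation of m scales to one of n via (k·x)² + (k·y)² = k²(x² + y²). Each prime p ≡ 1 (mod 4) is itself a sum of two squares; find a² by testing p − a² for a perfect square:
  37: 37 − 1² = 36 = 6² ⇒ 37 = 1² + 6².
  149: 149 − 1² = 148, 149 − 2² = 145, 149 − 3² = 140, 149 − 4² = 133, 149 − 5² = 124, 149 − 6² = 113, 149 − 7² = 100 = 10² ⇒ 149 = 7² + 10².
  Combine using the Brahmagupta–Fibonacci identity (a² + b²)(c² + d²) = (ac − bd)² + (ad + bc)² = (ac + bd)² + (ad − bc)²:
  37 · 149 = 5513: from (1² + 6²)(7² + 10²), take (1·7 − 6·10, 1·10 + 6·7) = (7 − 60, 10 + 42) = (-53, 52); dropping signs (only squares matter) gives (53, 52); check 53² + 52² = 2809 + 2704 = 5513 ✓.
  Scale by k = 3: (3·53, 3·52) = (159, 156).
Step 4: Order so x ≤ y and verify: 156² + 159² = 24336 + 25281 = 49617 = n. ✓

n = 49617 = 156² + 159² (one valid representation with x ≤ y).


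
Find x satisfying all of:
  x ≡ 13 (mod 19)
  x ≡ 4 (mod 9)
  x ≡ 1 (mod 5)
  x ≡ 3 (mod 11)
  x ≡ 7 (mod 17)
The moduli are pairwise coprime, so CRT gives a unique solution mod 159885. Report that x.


Product of moduli M = 19 · 9 · 5 · 11 · 17 = 159885.
Merge one congruence at a time:
  Start: x ≡ 13 (mod 19).
  Combine with x ≡ 4 (mod 9); new modulus lcm = 171.
    Write x = 13 + 19·t and substitute into x ≡ 4 (mod 9): 19·t ≡ 4 − 13 = -9 (mod 9).
    Reduce coefficients mod 9: 1·t ≡ 0 (mod 9).
    So t ≡ 0 (mod 9).
    Then x = 13 + 19·0 = 13, valid modulo lcm(19, 9) = 171: x ≡ 13 (mod 171).
  Combine with x ≡ 1 (mod 5); new modulus lcm = 855.
    Write x = 13 + 171·t and substitute into x ≡ 1 (mod 5): 171·t ≡ 1 − 13 = -12 (mod 5).
    Reduce coefficients mod 5: 1·t ≡ 3 (mod 5).
    So t ≡ 3 (mod 5).
    Then x = 13 + 171·3 = 526, valid modulo lcm(171, 5) = 855: x ≡ 526 (mod 855).
  Combine with x ≡ 3 (mod 11); new modulus lcm = 9405.
    Write x = 526 + 855·t and substitute into x ≡ 3 (mod 11): 855·t ≡ 3 − 526 = -523 (mod 11).
    Reduce coefficients mod 11: 8·t ≡ 5 (mod 11).
    The inverse of 8 mod 11 is 7 (since 8·7 = 56 = 5·11 + 1), so t ≡ 7·5 = 35 ≡ 2 (mod 11).
    Then x = 526 + 855·2 = 2236, valid modulo lcm(855, 11) = 9405: x ≡ 2236 (mod 9405).
  Combine with x ≡ 7 (mod 17); new modulus lcm = 159885.
    Write x = 2236 + 9405·t and substitute into x ≡ 7 (mod 17): 9405·t ≡ 7 − 2236 = -2229 (mod 17).
    Reduce coefficients mod 17: 4·t ≡ 15 (mod 17).
    The inverse of 4 mod 17 is 13 (since 4·13 = 52 = 3·17 + 1), so t ≡ 13·15 = 195 ≡ 8 (mod 17).
    Then x = 2236 + 9405·8 = 77476, valid modulo lcm(9405, 17) = 159885: x ≡ 77476 (mod 159885).
Verify against each original: 77476 mod 19 = 13, 77476 mod 9 = 4, 77476 mod 5 = 1, 77476 mod 11 = 3, 77476 mod 17 = 7.

x ≡ 77476 (mod 159885).


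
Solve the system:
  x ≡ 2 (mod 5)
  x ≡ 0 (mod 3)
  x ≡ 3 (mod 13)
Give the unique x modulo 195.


Moduli 5, 3, 13 are pairwise coprime; by CRT there is a unique solution modulo M = 5 · 3 · 13 = 195.
Solve pairwise, accumulating the modulus:
  Start with x ≡ 2 (mod 5).
  Combine with x ≡ 0 (mod 3): since gcd(5, 3) = 1, we get a unique residue mod 15.
    Write x = 2 + 5·t and substitute into x ≡ 0 (mod 3): 5·t ≡ 0 − 2 = -2 (mod 3).
    Reduce coefficients mod 3: 2·t ≡ 1 (mod 3).
    The inverse of 2 mod 3 is 2 (since 2·2 = 4 = 1·3 + 1), so t ≡ 2·1 = 2 ≡ 2 (mod 3).
    Then x = 2 + 5·2 = 12, valid modulo lcm(5, 3) = 15: x ≡ 12 (mod 15).
  Combine with x ≡ 3 (mod 13): since gcd(15, 13) = 1, we get a unique residue mod 195.
    Write x = 12 + 15·t and substitute into x ≡ 3 (mod 13): 15·t ≡ 3 − 12 = -9 (mod 13).
    Reduce coefficients mod 13: 2·t ≡ 4 (mod 13).
    The inverse of 2 mod 13 is 7 (since 2·7 = 14 = 1·13 + 1), so t ≡ 7·4 = 28 ≡ 2 (mod 13).
    Then x = 12 + 15·2 = 42, valid modulo lcm(15, 13) = 195: x ≡ 42 (mod 195).
Verify: 42 mod 5 = 2 ✓, 42 mod 3 = 0 ✓, 42 mod 13 = 3 ✓.

x ≡ 42 (mod 195).


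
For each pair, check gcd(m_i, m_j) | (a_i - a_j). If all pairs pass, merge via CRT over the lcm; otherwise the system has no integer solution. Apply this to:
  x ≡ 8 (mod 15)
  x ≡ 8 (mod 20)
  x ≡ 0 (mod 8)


Moduli 15, 20, 8 are not pairwise coprime, so CRT works modulo lcm(m_i) when all pairwise compatibility conditions hold.
Pairwise compatibility: gcd(m_i, m_j) must divide a_i - a_j for every pair.
Merge one congruence at a time:
  Start: x ≡ 8 (mod 15).
  Combine with x ≡ 8 (mod 20): gcd(15, 20) = 5; 8 - 8 = 0, which IS divisible by 5, so compatible.
    Write x = 8 + 15·t and substitute into x ≡ 8 (mod 20): 15·t ≡ 8 − 8 = 0 (mod 20).
    Divide the congruence (and modulus) by g = 5: 3·t ≡ 0 (mod 4).
    The inverse of 3 mod 4 is 3 (since 3·3 = 9 = 2·4 + 1), so t ≡ 3·0 = 0 ≡ 0 (mod 4).
    Then x = 8 + 15·0 = 8, valid modulo lcm(15, 20) = 60: x ≡ 8 (mod 60).
  Combine with x ≡ 0 (mod 8): gcd(60, 8) = 4; 0 - 8 = -8, which IS divisible by 4, so compatible.
    Write x = 8 + 60·t and substitute into x ≡ 0 (mod 8): 60·t ≡ 0 − 8 = -8 (mod 8).
    Divide the congruence (and modulus) by g = 4: 15·t ≡ -2 (mod 2).
    Reduce coefficients mod 2: 1·t ≡ 0 (mod 2).
    So t ≡ 0 (mod 2).
    Then x = 8 + 60·0 = 8, valid modulo lcm(60, 8) = 120: x ≡ 8 (mod 120).
Verify: 8 mod 15 = 8, 8 mod 20 = 8, 8 mod 8 = 0.

x ≡ 8 (mod 120).


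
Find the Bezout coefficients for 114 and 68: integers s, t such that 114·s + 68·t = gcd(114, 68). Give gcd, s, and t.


Euclidean algorithm on (114, 68) — divide until remainder is 0:
  114 = 1 · 68 + 46
  68 = 1 · 46 + 22
  46 = 2 · 22 + 2
  22 = 11 · 2 + 0
gcd(114, 68) = 2.
Track Bezout coefficients alongside the remainders: start with r₀ = 114 = a·1 + b·0 (s = 1, t = 0) and r₁ = 68 = a·0 + b·1 (s = 0, t = 1); each new remainder r_{k+1} = r_{k-1} − q_k·r_k inherits s_{k+1} = s_{k-1} − q_k·s_k, t_{k+1} = t_{k-1} − q_k·t_k, so r_k = a·s_k + b·t_k at every step:
  q = 1: r = 46, s = 1 − 1·0 = 1, t = 0 − 1·1 = -1  (check: 114·1 + 68·(-1) = 46)
  q = 1: r = 22, s = 0 − 1·1 = -1, t = 1 − 1·(-1) = 2  (check: 114·(-1) + 68·2 = 22)
  q = 2: r = 2, s = 1 − 2·(-1) = 3, t = -1 − 2·2 = -5  (check: 114·3 + 68·(-5) = 2)
The row with r = 2 (the gcd) gives the Bezout coefficients s = 3, t = -5.
Result: 114 · (3) + 68 · (-5) = 2.

gcd(114, 68) = 2; s = 3, t = -5 (check: 114·3 + 68·(-5) = 2).


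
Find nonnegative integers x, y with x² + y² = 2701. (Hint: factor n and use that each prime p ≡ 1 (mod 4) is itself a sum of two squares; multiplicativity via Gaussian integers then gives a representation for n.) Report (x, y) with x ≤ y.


Step 1: Factor n = 2701 = 37 · 73.
Step 2: Check the mod-4 condition on each prime factor: 37 ≡ 1 (mod 4), exponent 1; 73 ≡ 1 (mod 4), exponent 1.
All primes ≡ 3 (mod 4) appear to even exponent (or don't appear), so by the two-squares theorem n IS expressible as a sum of two squares.
Step 3: Build a representation. Here n = 37 · 73 is a product of primes ≡ 1 (mod 4). Each prime p ≡ 1 (mod 4) is itself a sum of two squares; find a² by testing p − a² for a perfect square:
  37: 37 − 1² = 36 = 6² ⇒ 37 = 1² + 6².
  73: 73 − 1² = 72, 73 − 2² = 69, 73 − 3² = 64 = 8² ⇒ 73 = 3² + 8².
  Combine using the Brahmagupta–Fibonacci identity (a² + b²)(c² + d²) = (ac − bd)² + (ad + bc)² = (ac + bd)² + (ad − bc)²:
  37 · 73 = 2701: from (1² + 6²)(3² + 8²), take (1·3 − 6·8, 1·8 + 6·3) = (3 − 48, 8 + 18) = (-45, 26); dropping signs (only squares matter) gives (45, 26); check 45² + 26² = 2025 + 676 = 2701 ✓.
Step 4: Order so x ≤ y and verify: 26² + 45² = 676 + 2025 = 2701 = n. ✓

n = 2701 = 26² + 45² (one valid representation with x ≤ y).


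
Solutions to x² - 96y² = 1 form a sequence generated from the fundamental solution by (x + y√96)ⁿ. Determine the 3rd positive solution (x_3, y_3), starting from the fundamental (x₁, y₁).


Step 1: Find the fundamental solution (x₁, y₁) of x² - 96y² = 1.
  Expand √96 as a continued fraction. a₀ = ⌊√96⌋ = 9; iterate m_{k+1} = d_k·a_k − m_k, d_{k+1} = (96 − m_{k+1}²)/d_k, a_{k+1} = ⌊(a₀ + m_{k+1})/d_{k+1}⌋ (starting m₀ = 0, d₀ = 1), with convergents p_k = a_k·p_{k-1} + p_{k-2}, q_k = a_k·q_{k-1} + q_{k-2} (p₋₁ = 1, q₋₁ = 0):
  k = 0: a₀ = 9; p₀/q₀ = 9/1; p₀² − 96·q₀² = 81 − 96 = -15.
  k = 1: m = 9, d = 15, a = ⌊(9 + 9)/15⌋ = 1; p/q = (1·9 + 1)/(1·1 + 0) = 10/1; p² − 96·q² = 100 − 96 = 4.
  k = 2: m = 6, d = 4, a = ⌊(9 + 6)/4⌋ = 3; p/q = (3·10 + 9)/(3·1 + 1) = 39/4; p² − 96·q² = 1521 − 1536 = -15.
  k = 3: m = 6, d = 15, a = ⌊(9 + 6)/15⌋ = 1; p/q = (1·39 + 10)/(1·4 + 1) = 49/5; p² − 96·q² = 2401 − 2400 = 1.
  The first convergent with p² − 96·q² = 1 gives the fundamental solution (x₁, y₁) = (49, 5).
Step 2: Apply the recurrence (x_{n+1}, y_{n+1}) = (x₁x_n + 96y₁y_n, x₁y_n + y₁x_n) repeatedly.
  From (x_1, y_1) = (49, 5): x_2 = 49·49 + 96·5·5 = 4801; y_2 = 49·5 + 5·49 = 490.
  From (x_2, y_2) = (4801, 490): x_3 = 49·4801 + 96·5·490 = 470449; y_3 = 49·490 + 5·4801 = 48015.
Step 3: Verify x_3² - 96·y_3² = 221322261601 - 221322261600 = 1 (should be 1). ✓

(x_1, y_1) = (49, 5); (x_3, y_3) = (470449, 48015).


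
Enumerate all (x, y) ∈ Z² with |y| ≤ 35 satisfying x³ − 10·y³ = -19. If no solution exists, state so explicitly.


The equation is x³ - 10y³ = -19. For fixed y, x³ = 10·y³ − 19, so a solution requires the RHS to be a perfect cube.
Strategy: iterate y from -35 to 35, compute RHS = 10·y³ − 19, and check whether it is a (positive or negative) perfect cube.
Check small values of y:
  y = 0: RHS = -19 is not a perfect cube.
  y = 1: RHS = -9 is not a perfect cube.
  y = -1: RHS = -29 is not a perfect cube.
  y = 2: RHS = 61 is not a perfect cube.
  y = -2: RHS = -99 is not a perfect cube.
  y = 3: RHS = 251 is not a perfect cube.
  y = -3: RHS = -289 is not a perfect cube.
Continuing the search up to |y| = 35 finds no solutions either.
No (x, y) in the scanned range satisfies the equation.

No integer solutions with |y| ≤ 35.


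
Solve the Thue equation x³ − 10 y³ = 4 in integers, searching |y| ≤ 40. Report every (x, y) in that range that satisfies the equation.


The equation is x³ - 10y³ = 4. For fixed y, x³ = 10·y³ + 4, so a solution requires the RHS to be a perfect cube.
Strategy: iterate y from -40 to 40, compute RHS = 10·y³ + 4, and check whether it is a (positive or negative) perfect cube.
Check small values of y:
  y = 0: RHS = 4 is not a perfect cube.
  y = 1: RHS = 14 is not a perfect cube.
  y = -1: RHS = -6 is not a perfect cube.
  y = 2: RHS = 84 is not a perfect cube.
  y = -2: RHS = -76 is not a perfect cube.
  y = 3: RHS = 274 is not a perfect cube.
  y = -3: RHS = -266 is not a perfect cube.
Continuing the search up to |y| = 40 finds no solutions either.
No (x, y) in the scanned range satisfies the equation.

No integer solutions with |y| ≤ 40.


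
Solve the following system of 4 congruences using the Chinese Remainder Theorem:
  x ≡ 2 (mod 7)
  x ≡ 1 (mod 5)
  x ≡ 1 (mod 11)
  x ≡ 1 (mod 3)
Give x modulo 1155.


Product of moduli M = 7 · 5 · 11 · 3 = 1155.
Merge one congruence at a time:
  Start: x ≡ 2 (mod 7).
  Combine with x ≡ 1 (mod 5); new modulus lcm = 35.
    Write x = 2 + 7·t and substitute into x ≡ 1 (mod 5): 7·t ≡ 1 − 2 = -1 (mod 5).
    Reduce coefficients mod 5: 2·t ≡ 4 (mod 5).
    The inverse of 2 mod 5 is 3 (since 2·3 = 6 = 1·5 + 1), so t ≡ 3·4 = 12 ≡ 2 (mod 5).
    Then x = 2 + 7·2 = 16, valid modulo lcm(7, 5) = 35: x ≡ 16 (mod 35).
  Combine with x ≡ 1 (mod 11); new modulus lcm = 385.
    Write x = 16 + 35·t and substitute into x ≡ 1 (mod 11): 35·t ≡ 1 − 16 = -15 (mod 11).
    Reduce coefficients mod 11: 2·t ≡ 7 (mod 11).
    The inverse of 2 mod 11 is 6 (since 2·6 = 12 = 1·11 + 1), so t ≡ 6·7 = 42 ≡ 9 (mod 11).
    Then x = 16 + 35·9 = 331, valid modulo lcm(35, 11) = 385: x ≡ 331 (mod 385).
  Combine with x ≡ 1 (mod 3); new modulus lcm = 1155.
    Write x = 331 + 385·t and substitute into x ≡ 1 (mod 3): 385·t ≡ 1 − 331 = -330 (mod 3).
    Reduce coefficients mod 3: 1·t ≡ 0 (mod 3).
    So t ≡ 0 (mod 3).
    Then x = 331 + 385·0 = 331, valid modulo lcm(385, 3) = 1155: x ≡ 331 (mod 1155).
Verify against each original: 331 mod 7 = 2, 331 mod 5 = 1, 331 mod 11 = 1, 331 mod 3 = 1.

x ≡ 331 (mod 1155).


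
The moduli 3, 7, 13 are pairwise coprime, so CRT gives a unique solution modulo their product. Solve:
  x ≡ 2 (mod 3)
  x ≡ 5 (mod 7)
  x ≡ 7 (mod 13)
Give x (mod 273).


Moduli 3, 7, 13 are pairwise coprime; by CRT there is a unique solution modulo M = 3 · 7 · 13 = 273.
Solve pairwise, accumulating the modulus:
  Start with x ≡ 2 (mod 3).
  Combine with x ≡ 5 (mod 7): since gcd(3, 7) = 1, we get a unique residue mod 21.
    Write x = 2 + 3·t and substitute into x ≡ 5 (mod 7): 3·t ≡ 5 − 2 = 3 (mod 7).
    The inverse of 3 mod 7 is 5 (since 3·5 = 15 = 2·7 + 1), so t ≡ 5·3 = 15 ≡ 1 (mod 7).
    Then x = 2 + 3·1 = 5, valid modulo lcm(3, 7) = 21: x ≡ 5 (mod 21).
  Combine with x ≡ 7 (mod 13): since gcd(21, 13) = 1, we get a unique residue mod 273.
    Write x = 5 + 21·t and substitute into x ≡ 7 (mod 13): 21·t ≡ 7 − 5 = 2 (mod 13).
    Reduce coefficients mod 13: 8·t ≡ 2 (mod 13).
    The inverse of 8 mod 13 is 5 (since 8·5 = 40 = 3·13 + 1), so t ≡ 5·2 = 10 ≡ 10 (mod 13).
    Then x = 5 + 21·10 = 215, valid modulo lcm(21, 13) = 273: x ≡ 215 (mod 273).
Verify: 215 mod 3 = 2 ✓, 215 mod 7 = 5 ✓, 215 mod 13 = 7 ✓.

x ≡ 215 (mod 273).


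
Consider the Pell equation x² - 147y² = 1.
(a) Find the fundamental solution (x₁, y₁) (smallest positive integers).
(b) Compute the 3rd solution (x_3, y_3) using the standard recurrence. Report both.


Step 1: Find the fundamental solution (x₁, y₁) of x² - 147y² = 1.
  Expand √147 as a continued fraction. a₀ = ⌊√147⌋ = 12; iterate m_{k+1} = d_k·a_k − m_k, d_{k+1} = (147 − m_{k+1}²)/d_k, a_{k+1} = ⌊(a₀ + m_{k+1})/d_{k+1}⌋ (starting m₀ = 0, d₀ = 1), with convergents p_k = a_k·p_{k-1} + p_{k-2}, q_k = a_k·q_{k-1} + q_{k-2} (p₋₁ = 1, q₋₁ = 0):
  k = 0: a₀ = 12; p₀/q₀ = 12/1; p₀² − 147·q₀² = 144 − 147 = -3.
  k = 1: m = 12, d = 3, a = ⌊(12 + 12)/3⌋ = 8; p/q = (8·12 + 1)/(8·1 + 0) = 97/8; p² − 147·q² = 9409 − 9408 = 1.
  The first convergent with p² − 147·q² = 1 gives the fundamental solution (x₁, y₁) = (97, 8).
Step 2: Apply the recurrence (x_{n+1}, y_{n+1}) = (x₁x_n + 147y₁y_n, x₁y_n + y₁x_n) repeatedly.
  From (x_1, y_1) = (97, 8): x_2 = 97·97 + 147·8·8 = 18817; y_2 = 97·8 + 8·97 = 1552.
  From (x_2, y_2) = (18817, 1552): x_3 = 97·18817 + 147·8·1552 = 3650401; y_3 = 97·1552 + 8·18817 = 301080.
Step 3: Verify x_3² - 147·y_3² = 13325427460801 - 13325427460800 = 1 (should be 1). ✓

(x_1, y_1) = (97, 8); (x_3, y_3) = (3650401, 301080).


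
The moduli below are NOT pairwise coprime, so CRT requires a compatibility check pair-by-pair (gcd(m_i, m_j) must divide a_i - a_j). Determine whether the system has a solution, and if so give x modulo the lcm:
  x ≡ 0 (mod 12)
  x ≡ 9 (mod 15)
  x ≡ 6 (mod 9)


Moduli 12, 15, 9 are not pairwise coprime, so CRT works modulo lcm(m_i) when all pairwise compatibility conditions hold.
Pairwise compatibility: gcd(m_i, m_j) must divide a_i - a_j for every pair.
Merge one congruence at a time:
  Start: x ≡ 0 (mod 12).
  Combine with x ≡ 9 (mod 15): gcd(12, 15) = 3; 9 - 0 = 9, which IS divisible by 3, so compatible.
    Write x = 0 + 12·t and substitute into x ≡ 9 (mod 15): 12·t ≡ 9 − 0 = 9 (mod 15).
    Divide the congruence (and modulus) by g = 3: 4·t ≡ 3 (mod 5).
    The inverse of 4 mod 5 is 4 (since 4·4 = 16 = 3·5 + 1), so t ≡ 4·3 = 12 ≡ 2 (mod 5).
    Then x = 0 + 12·2 = 24, valid modulo lcm(12, 15) = 60: x ≡ 24 (mod 60).
  Combine with x ≡ 6 (mod 9): gcd(60, 9) = 3; 6 - 24 = -18, which IS divisible by 3, so compatible.
    Write x = 24 + 60·t and substitute into x ≡ 6 (mod 9): 60·t ≡ 6 − 24 = -18 (mod 9).
    Divide the congruence (and modulus) by g = 3: 20·t ≡ -6 (mod 3).
    Reduce coefficients mod 3: 2·t ≡ 0 (mod 3).
    The inverse of 2 mod 3 is 2 (since 2·2 = 4 = 1·3 + 1), so t ≡ 2·0 = 0 ≡ 0 (mod 3).
    Then x = 24 + 60·0 = 24, valid modulo lcm(60, 9) = 180: x ≡ 24 (mod 180).
Verify: 24 mod 12 = 0, 24 mod 15 = 9, 24 mod 9 = 6.

x ≡ 24 (mod 180).


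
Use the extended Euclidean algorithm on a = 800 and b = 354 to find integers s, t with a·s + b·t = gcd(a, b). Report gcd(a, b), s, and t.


Euclidean algorithm on (800, 354) — divide until remainder is 0:
  800 = 2 · 354 + 92
  354 = 3 · 92 + 78
  92 = 1 · 78 + 14
  78 = 5 · 14 + 8
  14 = 1 · 8 + 6
  8 = 1 · 6 + 2
  6 = 3 · 2 + 0
gcd(800, 354) = 2.
Track Bezout coefficients alongside the remainders: start with r₀ = 800 = a·1 + b·0 (s = 1, t = 0) and r₁ = 354 = a·0 + b·1 (s = 0, t = 1); each new remainder r_{k+1} = r_{k-1} − q_k·r_k inherits s_{k+1} = s_{k-1} − q_k·s_k, t_{k+1} = t_{k-1} − q_k·t_k, so r_k = a·s_k + b·t_k at every step:
  q = 2: r = 92, s = 1 − 2·0 = 1, t = 0 − 2·1 = -2  (check: 800·1 + 354·(-2) = 92)
  q = 3: r = 78, s = 0 − 3·1 = -3, t = 1 − 3·(-2) = 7  (check: 800·(-3) + 354·7 = 78)
  q = 1: r = 14, s = 1 − 1·(-3) = 4, t = -2 − 1·7 = -9  (check: 800·4 + 354·(-9) = 14)
  q = 5: r = 8, s = -3 − 5·4 = -23, t = 7 − 5·(-9) = 52  (check: 800·(-23) + 354·52 = 8)
  q = 1: r = 6, s = 4 − 1·(-23) = 27, t = -9 − 1·52 = -61  (check: 800·27 + 354·(-61) = 6)
  q = 1: r = 2, s = -23 − 1·27 = -50, t = 52 − 1·(-61) = 113  (check: 800·(-50) + 354·113 = 2)
The row with r = 2 (the gcd) gives the Bezout coefficients s = -50, t = 113.
Result: 800 · (-50) + 354 · (113) = 2.

gcd(800, 354) = 2; s = -50, t = 113 (check: 800·(-50) + 354·113 = 2).


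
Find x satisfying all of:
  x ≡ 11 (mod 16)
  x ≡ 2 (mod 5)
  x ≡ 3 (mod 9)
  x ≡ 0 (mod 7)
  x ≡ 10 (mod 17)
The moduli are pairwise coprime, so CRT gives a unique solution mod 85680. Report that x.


Product of moduli M = 16 · 5 · 9 · 7 · 17 = 85680.
Merge one congruence at a time:
  Start: x ≡ 11 (mod 16).
  Combine with x ≡ 2 (mod 5); new modulus lcm = 80.
    Write x = 11 + 16·t and substitute into x ≡ 2 (mod 5): 16·t ≡ 2 − 11 = -9 (mod 5).
    Reduce coefficients mod 5: 1·t ≡ 1 (mod 5).
    So t ≡ 1 (mod 5).
    Then x = 11 + 16·1 = 27, valid modulo lcm(16, 5) = 80: x ≡ 27 (mod 80).
  Combine with x ≡ 3 (mod 9); new modulus lcm = 720.
    Write x = 27 + 80·t and substitute into x ≡ 3 (mod 9): 80·t ≡ 3 − 27 = -24 (mod 9).
    Reduce coefficients mod 9: 8·t ≡ 3 (mod 9).
    The inverse of 8 mod 9 is 8 (since 8·8 = 64 = 7·9 + 1), so t ≡ 8·3 = 24 ≡ 6 (mod 9).
    Then x = 27 + 80·6 = 507, valid modulo lcm(80, 9) = 720: x ≡ 507 (mod 720).
  Combine with x ≡ 0 (mod 7); new modulus lcm = 5040.
    Write x = 507 + 720·t and substitute into x ≡ 0 (mod 7): 720·t ≡ 0 − 507 = -507 (mod 7).
    Reduce coefficients mod 7: 6·t ≡ 4 (mod 7).
    The inverse of 6 mod 7 is 6 (since 6·6 = 36 = 5·7 + 1), so t ≡ 6·4 = 24 ≡ 3 (mod 7).
    Then x = 507 + 720·3 = 2667, valid modulo lcm(720, 7) = 5040: x ≡ 2667 (mod 5040).
  Combine with x ≡ 10 (mod 17); new modulus lcm = 85680.
    Write x = 2667 + 5040·t and substitute into x ≡ 10 (mod 17): 5040·t ≡ 10 − 2667 = -2657 (mod 17).
    Reduce coefficients mod 17: 8·t ≡ 12 (mod 17).
    The inverse of 8 mod 17 is 15 (since 8·15 = 120 = 7·17 + 1), so t ≡ 15·12 = 180 ≡ 10 (mod 17).
    Then x = 2667 + 5040·10 = 53067, valid modulo lcm(5040, 17) = 85680: x ≡ 53067 (mod 85680).
Verify against each original: 53067 mod 16 = 11, 53067 mod 5 = 2, 53067 mod 9 = 3, 53067 mod 7 = 0, 53067 mod 17 = 10.

x ≡ 53067 (mod 85680).


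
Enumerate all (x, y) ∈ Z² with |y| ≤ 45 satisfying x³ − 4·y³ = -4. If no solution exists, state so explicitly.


The equation is x³ - 4y³ = -4. For fixed y, x³ = 4·y³ − 4, so a solution requires the RHS to be a perfect cube.
Strategy: iterate y from -45 to 45, compute RHS = 4·y³ − 4, and check whether it is a (positive or negative) perfect cube.
Check small values of y:
  y = 0: RHS = -4 is not a perfect cube.
  y = 1: RHS = 0 = (0)³ ⇒ x = 0 works.
  y = -1: RHS = -8 = (-2)³ ⇒ x = -2 works.
  y = 2: RHS = 28 is not a perfect cube.
  y = -2: RHS = -36 is not a perfect cube.
  y = 3: RHS = 104 is not a perfect cube.
  y = -3: RHS = -112 is not a perfect cube.
Continuing the search up to |y| = 45 finds no further solutions beyond those listed.
Collected solutions: (0, 1), (-2, -1).

Solutions (with |y| ≤ 45): (0, 1), (-2, -1).


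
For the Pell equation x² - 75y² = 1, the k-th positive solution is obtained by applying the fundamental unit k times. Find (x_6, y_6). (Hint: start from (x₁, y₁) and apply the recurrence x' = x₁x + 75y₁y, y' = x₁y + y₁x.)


Step 1: Find the fundamental solution (x₁, y₁) of x² - 75y² = 1.
  Expand √75 as a continued fraction. a₀ = ⌊√75⌋ = 8; iterate m_{k+1} = d_k·a_k − m_k, d_{k+1} = (75 − m_{k+1}²)/d_k, a_{k+1} = ⌊(a₀ + m_{k+1})/d_{k+1}⌋ (starting m₀ = 0, d₀ = 1), with convergents p_k = a_k·p_{k-1} + p_{k-2}, q_k = a_k·q_{k-1} + q_{k-2} (p₋₁ = 1, q₋₁ = 0):
  k = 0: a₀ = 8; p₀/q₀ = 8/1; p₀² − 75·q₀² = 64 − 75 = -11.
  k = 1: m = 8, d = 11, a = ⌊(8 + 8)/11⌋ = 1; p/q = (1·8 + 1)/(1·1 + 0) = 9/1; p² − 75·q² = 81 − 75 = 6.
  k = 2: m = 3, d = 6, a = ⌊(8 + 3)/6⌋ = 1; p/q = (1·9 + 8)/(1·1 + 1) = 17/2; p² − 75·q² = 289 − 300 = -11.
  k = 3: m = 3, d = 11, a = ⌊(8 + 3)/11⌋ = 1; p/q = (1·17 + 9)/(1·2 + 1) = 26/3; p² − 75·q² = 676 − 675 = 1.
  The first convergent with p² − 75·q² = 1 gives the fundamental solution (x₁, y₁) = (26, 3).
Step 2: Apply the recurrence (x_{n+1}, y_{n+1}) = (x₁x_n + 75y₁y_n, x₁y_n + y₁x_n) repeatedly.
  From (x_1, y_1) = (26, 3): x_2 = 26·26 + 75·3·3 = 1351; y_2 = 26·3 + 3·26 = 156.
  From (x_2, y_2) = (1351, 156): x_3 = 26·1351 + 75·3·156 = 70226; y_3 = 26·156 + 3·1351 = 8109.
  From (x_3, y_3) = (70226, 8109): x_4 = 26·70226 + 75·3·8109 = 3650401; y_4 = 26·8109 + 3·70226 = 421512.
  From (x_4, y_4) = (3650401, 421512): x_5 = 26·3650401 + 75·3·421512 = 189750626; y_5 = 26·421512 + 3·3650401 = 21910515.
  From (x_5, y_5) = (189750626, 21910515): x_6 = 26·189750626 + 75·3·21910515 = 9863382151; y_6 = 26·21910515 + 3·189750626 = 1138925268.
Step 3: Verify x_6² - 75·y_6² = 97286307456665386801 - 97286307456665386800 = 1 (should be 1). ✓

(x_1, y_1) = (26, 3); (x_6, y_6) = (9863382151, 1138925268).


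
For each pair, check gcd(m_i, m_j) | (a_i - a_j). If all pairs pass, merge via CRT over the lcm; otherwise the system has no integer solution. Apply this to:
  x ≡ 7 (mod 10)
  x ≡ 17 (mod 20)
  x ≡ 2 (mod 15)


Moduli 10, 20, 15 are not pairwise coprime, so CRT works modulo lcm(m_i) when all pairwise compatibility conditions hold.
Pairwise compatibility: gcd(m_i, m_j) must divide a_i - a_j for every pair.
Merge one congruence at a time:
  Start: x ≡ 7 (mod 10).
  Combine with x ≡ 17 (mod 20): gcd(10, 20) = 10; 17 - 7 = 10, which IS divisible by 10, so compatible.
    Write x = 7 + 10·t and substitute into x ≡ 17 (mod 20): 10·t ≡ 17 − 7 = 10 (mod 20).
    Divide the congruence (and modulus) by g = 10: 1·t ≡ 1 (mod 2).
    So t ≡ 1 (mod 2).
    Then x = 7 + 10·1 = 17, valid modulo lcm(10, 20) = 20: x ≡ 17 (mod 20).
  Combine with x ≡ 2 (mod 15): gcd(20, 15) = 5; 2 - 17 = -15, which IS divisible by 5, so compatible.
    Write x = 17 + 20·t and substitute into x ≡ 2 (mod 15): 20·t ≡ 2 − 17 = -15 (mod 15).
    Divide the congruence (and modulus) by g = 5: 4·t ≡ -3 (mod 3).
    Reduce coefficients mod 3: 1·t ≡ 0 (mod 3).
    So t ≡ 0 (mod 3).
    Then x = 17 + 20·0 = 17, valid modulo lcm(20, 15) = 60: x ≡ 17 (mod 60).
Verify: 17 mod 10 = 7, 17 mod 20 = 17, 17 mod 15 = 2.

x ≡ 17 (mod 60).
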